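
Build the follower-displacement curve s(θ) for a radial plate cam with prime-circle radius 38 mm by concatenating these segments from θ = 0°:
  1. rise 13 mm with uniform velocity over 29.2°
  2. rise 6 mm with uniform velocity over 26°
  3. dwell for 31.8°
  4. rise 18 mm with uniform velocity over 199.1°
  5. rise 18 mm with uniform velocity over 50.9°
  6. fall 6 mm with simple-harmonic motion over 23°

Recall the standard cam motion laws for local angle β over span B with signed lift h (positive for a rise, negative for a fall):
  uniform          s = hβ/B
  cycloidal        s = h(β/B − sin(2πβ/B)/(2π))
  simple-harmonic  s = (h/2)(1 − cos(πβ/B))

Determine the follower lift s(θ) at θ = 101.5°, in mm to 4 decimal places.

seg 1 [0°–29.2°] uniform, h=13: full span → s += 13 → s = 13.0000
seg 2 [29.2°–55.2°] uniform, h=6: full span → s += 6 → s = 19.0000
seg 3 [55.2°–87°] dwell: s stays 19.0000
seg 4 [87°–286.1°] uniform, h=18: θ=101.5° here. β=14.5, B=199.1. 18·14.5/199.1 = 1.3109 → s = 20.3109

20.3109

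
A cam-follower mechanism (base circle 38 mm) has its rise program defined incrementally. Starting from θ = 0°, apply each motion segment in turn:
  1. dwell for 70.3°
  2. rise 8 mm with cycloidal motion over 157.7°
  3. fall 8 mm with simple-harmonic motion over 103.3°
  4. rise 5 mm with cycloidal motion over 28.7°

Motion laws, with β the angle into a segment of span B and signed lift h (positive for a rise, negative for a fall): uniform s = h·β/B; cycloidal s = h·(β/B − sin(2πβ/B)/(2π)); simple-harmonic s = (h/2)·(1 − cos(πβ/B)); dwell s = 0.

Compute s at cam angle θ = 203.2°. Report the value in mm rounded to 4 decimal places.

seg 1 [0°–70.3°] dwell: s stays 0.0000
seg 2 [70.3°–228°] cycloidal, h=8: θ=203.2° here. β=132.9, B=157.7. 8·(0.8427 − sin(2π·0.8427)/(2π)) = 7.8050 → s = 7.8050

7.8050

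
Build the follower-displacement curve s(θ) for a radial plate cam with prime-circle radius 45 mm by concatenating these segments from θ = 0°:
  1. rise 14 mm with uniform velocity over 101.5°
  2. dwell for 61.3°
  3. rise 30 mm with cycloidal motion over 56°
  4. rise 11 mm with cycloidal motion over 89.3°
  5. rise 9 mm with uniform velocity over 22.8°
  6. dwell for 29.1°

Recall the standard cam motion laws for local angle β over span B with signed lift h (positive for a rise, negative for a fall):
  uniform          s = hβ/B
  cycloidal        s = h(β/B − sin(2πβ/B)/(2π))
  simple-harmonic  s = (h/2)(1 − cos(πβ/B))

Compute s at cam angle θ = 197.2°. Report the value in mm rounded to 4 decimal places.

seg 1 [0°–101.5°] uniform, h=14: full span → s += 14 → s = 14.0000
seg 2 [101.5°–162.8°] dwell: s stays 14.0000
seg 3 [162.8°–218.8°] cycloidal, h=30: θ=197.2° here. β=34.4, B=56. 30·(0.6143 − sin(2π·0.6143)/(2π)) = 21.5700 → s = 35.5700

35.5700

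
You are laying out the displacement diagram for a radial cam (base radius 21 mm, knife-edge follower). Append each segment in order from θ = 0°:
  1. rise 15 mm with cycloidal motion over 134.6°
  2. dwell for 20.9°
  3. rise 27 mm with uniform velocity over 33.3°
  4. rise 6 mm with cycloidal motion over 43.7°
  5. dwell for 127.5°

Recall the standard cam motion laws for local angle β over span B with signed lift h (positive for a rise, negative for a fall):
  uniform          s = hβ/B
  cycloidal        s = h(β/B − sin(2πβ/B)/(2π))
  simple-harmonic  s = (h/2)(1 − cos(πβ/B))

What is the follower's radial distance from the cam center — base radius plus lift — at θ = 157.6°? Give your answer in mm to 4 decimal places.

seg 1 [0°–134.6°] cycloidal, h=15: full span → s += 15 → s = 15.0000
seg 2 [134.6°–155.5°] dwell: s stays 15.0000
seg 3 [155.5°–188.8°] uniform, h=27: θ=157.6° here. β=2.1, B=33.3. 27·2.1/33.3 = 1.7027 → s = 16.7027
radial distance = base radius + s = 21 + 16.7027 = 37.7027

37.7027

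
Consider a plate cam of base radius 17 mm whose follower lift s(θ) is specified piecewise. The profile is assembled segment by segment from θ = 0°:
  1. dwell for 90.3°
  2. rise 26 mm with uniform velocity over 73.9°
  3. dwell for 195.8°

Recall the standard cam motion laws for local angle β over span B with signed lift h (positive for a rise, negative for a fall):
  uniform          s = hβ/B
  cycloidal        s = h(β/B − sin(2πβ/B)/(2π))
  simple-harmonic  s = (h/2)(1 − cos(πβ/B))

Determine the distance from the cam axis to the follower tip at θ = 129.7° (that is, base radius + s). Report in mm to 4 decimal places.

seg 1 [0°–90.3°] dwell: s stays 0.0000
seg 2 [90.3°–164.2°] uniform, h=26: θ=129.7° here. β=39.4, B=73.9. 26·39.4/73.9 = 13.8620 → s = 13.8620
radial distance = base radius + s = 17 + 13.8620 = 30.8620

30.8620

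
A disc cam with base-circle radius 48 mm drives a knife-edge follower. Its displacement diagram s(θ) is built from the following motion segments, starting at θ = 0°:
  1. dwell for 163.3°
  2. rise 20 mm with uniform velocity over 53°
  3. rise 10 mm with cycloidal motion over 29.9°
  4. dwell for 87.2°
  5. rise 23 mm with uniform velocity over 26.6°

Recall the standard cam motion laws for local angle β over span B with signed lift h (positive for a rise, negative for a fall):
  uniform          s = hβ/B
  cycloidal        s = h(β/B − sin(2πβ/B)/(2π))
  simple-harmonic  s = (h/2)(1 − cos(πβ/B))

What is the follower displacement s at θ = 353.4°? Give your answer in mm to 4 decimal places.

seg 1 [0°–163.3°] dwell: s stays 0.0000
seg 2 [163.3°–216.3°] uniform, h=20: full span → s += 20 → s = 20.0000
seg 3 [216.3°–246.2°] cycloidal, h=10: full span → s += 10 → s = 30.0000
seg 4 [246.2°–333.4°] dwell: s stays 30.0000
seg 5 [333.4°–360°] uniform, h=23: θ=353.4° here. β=20, B=26.6. 23·20/26.6 = 17.2932 → s = 47.2932

47.2932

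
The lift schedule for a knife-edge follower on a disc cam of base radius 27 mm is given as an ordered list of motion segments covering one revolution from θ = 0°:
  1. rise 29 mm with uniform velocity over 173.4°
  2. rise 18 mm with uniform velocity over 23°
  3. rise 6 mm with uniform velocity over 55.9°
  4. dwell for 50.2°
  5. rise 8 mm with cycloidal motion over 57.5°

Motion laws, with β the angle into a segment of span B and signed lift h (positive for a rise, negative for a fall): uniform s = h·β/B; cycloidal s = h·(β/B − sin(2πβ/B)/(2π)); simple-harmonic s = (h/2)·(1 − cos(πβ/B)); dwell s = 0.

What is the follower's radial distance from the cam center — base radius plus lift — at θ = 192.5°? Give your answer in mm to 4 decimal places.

seg 1 [0°–173.4°] uniform, h=29: full span → s += 29 → s = 29.0000
seg 2 [173.4°–196.4°] uniform, h=18: θ=192.5° here. β=19.1, B=23. 18·19.1/23 = 14.9478 → s = 43.9478
radial distance = base radius + s = 27 + 43.9478 = 70.9478

70.9478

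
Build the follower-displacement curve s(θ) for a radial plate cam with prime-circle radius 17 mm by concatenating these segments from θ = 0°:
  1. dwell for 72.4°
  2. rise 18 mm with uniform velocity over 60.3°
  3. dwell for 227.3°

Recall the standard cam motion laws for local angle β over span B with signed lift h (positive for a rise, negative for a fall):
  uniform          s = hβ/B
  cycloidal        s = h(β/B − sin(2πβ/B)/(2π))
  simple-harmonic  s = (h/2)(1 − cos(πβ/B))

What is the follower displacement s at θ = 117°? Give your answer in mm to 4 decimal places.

seg 1 [0°–72.4°] dwell: s stays 0.0000
seg 2 [72.4°–132.7°] uniform, h=18: θ=117° here. β=44.6, B=60.3. 18·44.6/60.3 = 13.3134 → s = 13.3134

13.3134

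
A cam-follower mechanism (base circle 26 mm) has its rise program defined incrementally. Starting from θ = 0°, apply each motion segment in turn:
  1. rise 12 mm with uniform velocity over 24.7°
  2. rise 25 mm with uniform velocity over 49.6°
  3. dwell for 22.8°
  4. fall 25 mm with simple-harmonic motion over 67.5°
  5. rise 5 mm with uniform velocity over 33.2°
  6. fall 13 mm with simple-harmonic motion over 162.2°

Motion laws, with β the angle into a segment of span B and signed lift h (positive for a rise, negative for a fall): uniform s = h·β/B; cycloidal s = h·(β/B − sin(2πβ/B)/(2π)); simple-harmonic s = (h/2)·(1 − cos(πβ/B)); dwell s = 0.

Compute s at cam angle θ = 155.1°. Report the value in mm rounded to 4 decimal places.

seg 1 [0°–24.7°] uniform, h=12: full span → s += 12 → s = 12.0000
seg 2 [24.7°–74.3°] uniform, h=25: full span → s += 25 → s = 37.0000
seg 3 [74.3°–97.1°] dwell: s stays 37.0000
seg 4 [97.1°–164.6°] simple-harmonic, h=-25: θ=155.1° here. β=58, B=67.5. -25/2·(1 − cos(π·0.8593)) = -23.7979 → s = 13.2021

13.2021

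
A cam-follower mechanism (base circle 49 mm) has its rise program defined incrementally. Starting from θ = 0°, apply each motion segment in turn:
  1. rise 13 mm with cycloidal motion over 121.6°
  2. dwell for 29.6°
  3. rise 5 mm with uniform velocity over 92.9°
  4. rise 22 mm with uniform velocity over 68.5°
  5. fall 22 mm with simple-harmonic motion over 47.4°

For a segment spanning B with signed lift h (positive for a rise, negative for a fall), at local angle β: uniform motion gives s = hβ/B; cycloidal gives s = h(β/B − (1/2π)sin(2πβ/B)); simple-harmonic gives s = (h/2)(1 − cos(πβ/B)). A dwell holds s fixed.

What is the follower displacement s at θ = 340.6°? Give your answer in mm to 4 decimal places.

seg 1 [0°–121.6°] cycloidal, h=13: full span → s += 13 → s = 13.0000
seg 2 [121.6°–151.2°] dwell: s stays 13.0000
seg 3 [151.2°–244.1°] uniform, h=5: full span → s += 5 → s = 18.0000
seg 4 [244.1°–312.6°] uniform, h=22: full span → s += 22 → s = 40.0000
seg 5 [312.6°–360°] simple-harmonic, h=-22: θ=340.6° here. β=28, B=47.4. -22/2·(1 − cos(π·0.5907)) = -14.0927 → s = 25.9073

25.9073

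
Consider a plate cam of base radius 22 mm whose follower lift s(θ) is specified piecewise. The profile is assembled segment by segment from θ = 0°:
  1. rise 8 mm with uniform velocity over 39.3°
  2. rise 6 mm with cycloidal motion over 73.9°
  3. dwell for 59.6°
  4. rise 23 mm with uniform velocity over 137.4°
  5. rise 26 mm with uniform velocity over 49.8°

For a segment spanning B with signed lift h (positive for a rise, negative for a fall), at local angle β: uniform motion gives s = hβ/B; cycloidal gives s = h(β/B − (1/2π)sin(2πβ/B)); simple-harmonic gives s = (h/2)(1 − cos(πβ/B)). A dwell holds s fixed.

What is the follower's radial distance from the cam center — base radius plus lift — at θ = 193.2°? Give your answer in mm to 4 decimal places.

seg 1 [0°–39.3°] uniform, h=8: full span → s += 8 → s = 8.0000
seg 2 [39.3°–113.2°] cycloidal, h=6: full span → s += 6 → s = 14.0000
seg 3 [113.2°–172.8°] dwell: s stays 14.0000
seg 4 [172.8°–310.2°] uniform, h=23: θ=193.2° here. β=20.4, B=137.4. 23·20.4/137.4 = 3.4148 → s = 17.4148
radial distance = base radius + s = 22 + 17.4148 = 39.4148

39.4148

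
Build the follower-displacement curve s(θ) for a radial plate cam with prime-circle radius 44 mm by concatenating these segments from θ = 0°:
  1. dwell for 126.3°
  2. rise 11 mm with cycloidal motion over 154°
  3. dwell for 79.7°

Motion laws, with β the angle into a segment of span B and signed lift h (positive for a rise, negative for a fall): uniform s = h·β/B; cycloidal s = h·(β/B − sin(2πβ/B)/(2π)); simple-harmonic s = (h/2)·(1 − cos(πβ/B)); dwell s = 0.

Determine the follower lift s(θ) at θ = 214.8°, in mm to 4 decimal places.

seg 1 [0°–126.3°] dwell: s stays 0.0000
seg 2 [126.3°–280.3°] cycloidal, h=11: θ=214.8° here. β=88.5, B=154. 11·(0.5747 − sin(2π·0.5747)/(2π)) = 7.1130 → s = 7.1130

7.1130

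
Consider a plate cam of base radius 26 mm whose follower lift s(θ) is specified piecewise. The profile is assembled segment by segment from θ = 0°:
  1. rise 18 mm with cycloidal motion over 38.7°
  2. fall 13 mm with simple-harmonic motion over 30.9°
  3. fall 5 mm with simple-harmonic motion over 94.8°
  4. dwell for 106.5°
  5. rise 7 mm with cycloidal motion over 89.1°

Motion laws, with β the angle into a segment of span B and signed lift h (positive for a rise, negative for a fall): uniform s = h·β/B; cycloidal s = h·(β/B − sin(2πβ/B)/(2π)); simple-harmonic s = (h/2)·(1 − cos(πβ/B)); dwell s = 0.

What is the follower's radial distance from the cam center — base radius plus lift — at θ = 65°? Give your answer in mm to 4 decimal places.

seg 1 [0°–38.7°] cycloidal, h=18: full span → s += 18 → s = 18.0000
seg 2 [38.7°–69.6°] simple-harmonic, h=-13: θ=65° here. β=26.3, B=30.9. -13/2·(1 − cos(π·0.8511)) = -12.3020 → s = 5.6980
radial distance = base radius + s = 26 + 5.6980 = 31.6980

31.6980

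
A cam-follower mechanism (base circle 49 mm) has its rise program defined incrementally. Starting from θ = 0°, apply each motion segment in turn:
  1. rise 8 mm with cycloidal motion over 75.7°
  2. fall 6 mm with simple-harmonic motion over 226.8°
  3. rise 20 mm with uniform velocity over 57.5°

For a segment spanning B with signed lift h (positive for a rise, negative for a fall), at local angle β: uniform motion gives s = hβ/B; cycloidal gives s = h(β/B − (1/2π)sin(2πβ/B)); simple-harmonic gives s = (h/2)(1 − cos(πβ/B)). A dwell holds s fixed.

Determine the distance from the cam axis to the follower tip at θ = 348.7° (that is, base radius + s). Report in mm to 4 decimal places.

seg 1 [0°–75.7°] cycloidal, h=8: full span → s += 8 → s = 8.0000
seg 2 [75.7°–302.5°] simple-harmonic, h=-6: full span → s += -6 → s = 2.0000
seg 3 [302.5°–360°] uniform, h=20: θ=348.7° here. β=46.2, B=57.5. 20·46.2/57.5 = 16.0696 → s = 18.0696
radial distance = base radius + s = 49 + 18.0696 = 67.0696

67.0696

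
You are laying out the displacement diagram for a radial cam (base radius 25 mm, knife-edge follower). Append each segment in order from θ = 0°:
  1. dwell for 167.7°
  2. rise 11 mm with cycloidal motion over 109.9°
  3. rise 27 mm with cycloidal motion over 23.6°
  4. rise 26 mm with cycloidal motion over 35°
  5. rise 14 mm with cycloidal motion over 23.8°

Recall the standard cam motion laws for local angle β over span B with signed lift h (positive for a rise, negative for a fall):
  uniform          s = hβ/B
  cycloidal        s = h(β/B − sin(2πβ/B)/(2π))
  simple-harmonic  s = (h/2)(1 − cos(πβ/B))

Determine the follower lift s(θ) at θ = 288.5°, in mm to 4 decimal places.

seg 1 [0°–167.7°] dwell: s stays 0.0000
seg 2 [167.7°–277.6°] cycloidal, h=11: full span → s += 11 → s = 11.0000
seg 3 [277.6°–301.2°] cycloidal, h=27: θ=288.5° here. β=10.9, B=23.6. 27·(0.4619 − sin(2π·0.4619)/(2π)) = 11.4505 → s = 22.4505

22.4505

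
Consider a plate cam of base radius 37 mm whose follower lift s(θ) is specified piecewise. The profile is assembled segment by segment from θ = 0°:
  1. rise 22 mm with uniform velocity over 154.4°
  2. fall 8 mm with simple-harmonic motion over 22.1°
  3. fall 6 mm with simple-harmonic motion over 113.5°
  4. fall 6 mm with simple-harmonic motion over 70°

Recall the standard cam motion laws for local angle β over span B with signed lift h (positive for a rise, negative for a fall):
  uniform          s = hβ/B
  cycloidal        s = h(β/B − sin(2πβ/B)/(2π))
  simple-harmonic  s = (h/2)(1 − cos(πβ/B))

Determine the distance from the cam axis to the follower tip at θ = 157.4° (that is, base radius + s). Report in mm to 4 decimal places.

seg 1 [0°–154.4°] uniform, h=22: full span → s += 22 → s = 22.0000
seg 2 [154.4°–176.5°] simple-harmonic, h=-8: θ=157.4° here. β=3, B=22.1. -8/2·(1 − cos(π·0.1357)) = -0.3583 → s = 21.6417
radial distance = base radius + s = 37 + 21.6417 = 58.6417

58.6417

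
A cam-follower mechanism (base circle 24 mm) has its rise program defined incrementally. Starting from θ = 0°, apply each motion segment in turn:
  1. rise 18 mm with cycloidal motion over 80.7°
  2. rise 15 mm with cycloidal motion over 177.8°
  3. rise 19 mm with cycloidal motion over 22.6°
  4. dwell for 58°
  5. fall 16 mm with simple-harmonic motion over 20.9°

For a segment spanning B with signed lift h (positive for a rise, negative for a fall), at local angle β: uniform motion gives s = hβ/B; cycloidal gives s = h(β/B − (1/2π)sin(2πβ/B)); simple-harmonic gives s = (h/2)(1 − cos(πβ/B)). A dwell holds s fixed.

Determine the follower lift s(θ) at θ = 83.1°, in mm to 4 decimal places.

seg 1 [0°–80.7°] cycloidal, h=18: full span → s += 18 → s = 18.0000
seg 2 [80.7°–258.5°] cycloidal, h=15: θ=83.1° here. β=2.4, B=177.8. 15·(0.0135 − sin(2π·0.0135)/(2π)) = 0.0002 → s = 18.0002

18.0002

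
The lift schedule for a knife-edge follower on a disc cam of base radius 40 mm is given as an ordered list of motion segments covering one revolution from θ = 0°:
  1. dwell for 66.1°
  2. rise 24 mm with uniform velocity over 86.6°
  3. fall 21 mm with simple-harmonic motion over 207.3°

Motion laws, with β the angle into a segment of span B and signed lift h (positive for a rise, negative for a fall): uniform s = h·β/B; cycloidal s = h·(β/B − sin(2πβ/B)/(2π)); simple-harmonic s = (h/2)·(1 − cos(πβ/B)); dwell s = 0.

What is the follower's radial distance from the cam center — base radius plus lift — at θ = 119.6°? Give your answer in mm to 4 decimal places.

seg 1 [0°–66.1°] dwell: s stays 0.0000
seg 2 [66.1°–152.7°] uniform, h=24: θ=119.6° here. β=53.5, B=86.6. 24·53.5/86.6 = 14.8268 → s = 14.8268
radial distance = base radius + s = 40 + 14.8268 = 54.8268

54.8268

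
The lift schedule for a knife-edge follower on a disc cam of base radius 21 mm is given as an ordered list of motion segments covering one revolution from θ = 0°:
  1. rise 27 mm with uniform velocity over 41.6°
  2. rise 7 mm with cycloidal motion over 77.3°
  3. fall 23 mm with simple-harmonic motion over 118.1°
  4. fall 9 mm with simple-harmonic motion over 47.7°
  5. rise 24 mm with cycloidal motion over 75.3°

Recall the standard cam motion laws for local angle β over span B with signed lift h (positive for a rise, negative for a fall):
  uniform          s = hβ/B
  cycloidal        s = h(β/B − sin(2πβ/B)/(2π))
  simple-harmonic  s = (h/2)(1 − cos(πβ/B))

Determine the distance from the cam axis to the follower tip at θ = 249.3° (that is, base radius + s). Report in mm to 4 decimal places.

seg 1 [0°–41.6°] uniform, h=27: full span → s += 27 → s = 27.0000
seg 2 [41.6°–118.9°] cycloidal, h=7: full span → s += 7 → s = 34.0000
seg 3 [118.9°–237°] simple-harmonic, h=-23: full span → s += -23 → s = 11.0000
seg 4 [237°–284.7°] simple-harmonic, h=-9: θ=249.3° here. β=12.3, B=47.7. -9/2·(1 − cos(π·0.2579)) = -1.3976 → s = 9.6024
radial distance = base radius + s = 21 + 9.6024 = 30.6024

30.6024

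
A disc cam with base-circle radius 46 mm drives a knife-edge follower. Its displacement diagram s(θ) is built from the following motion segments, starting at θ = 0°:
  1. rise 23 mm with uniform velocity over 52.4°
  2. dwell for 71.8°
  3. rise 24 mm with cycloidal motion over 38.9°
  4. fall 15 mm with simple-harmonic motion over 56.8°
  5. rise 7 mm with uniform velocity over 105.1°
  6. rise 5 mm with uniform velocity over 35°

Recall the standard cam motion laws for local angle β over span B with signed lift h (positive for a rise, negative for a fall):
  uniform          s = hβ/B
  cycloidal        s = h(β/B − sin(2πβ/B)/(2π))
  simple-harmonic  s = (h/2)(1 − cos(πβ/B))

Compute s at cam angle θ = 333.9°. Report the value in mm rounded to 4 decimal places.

seg 1 [0°–52.4°] uniform, h=23: full span → s += 23 → s = 23.0000
seg 2 [52.4°–124.2°] dwell: s stays 23.0000
seg 3 [124.2°–163.1°] cycloidal, h=24: full span → s += 24 → s = 47.0000
seg 4 [163.1°–219.9°] simple-harmonic, h=-15: full span → s += -15 → s = 32.0000
seg 5 [219.9°–325°] uniform, h=7: full span → s += 7 → s = 39.0000
seg 6 [325°–360°] uniform, h=5: θ=333.9° here. β=8.9, B=35. 5·8.9/35 = 1.2714 → s = 40.2714

40.2714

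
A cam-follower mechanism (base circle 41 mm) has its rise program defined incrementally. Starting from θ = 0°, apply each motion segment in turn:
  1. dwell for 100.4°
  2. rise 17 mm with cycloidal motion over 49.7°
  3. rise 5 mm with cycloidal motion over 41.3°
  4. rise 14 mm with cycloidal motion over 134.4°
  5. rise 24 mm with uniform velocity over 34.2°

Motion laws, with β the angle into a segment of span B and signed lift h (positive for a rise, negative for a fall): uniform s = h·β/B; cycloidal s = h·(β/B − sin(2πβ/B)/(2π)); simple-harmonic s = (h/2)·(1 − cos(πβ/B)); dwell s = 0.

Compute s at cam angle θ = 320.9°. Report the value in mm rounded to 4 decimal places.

seg 1 [0°–100.4°] dwell: s stays 0.0000
seg 2 [100.4°–150.1°] cycloidal, h=17: full span → s += 17 → s = 17.0000
seg 3 [150.1°–191.4°] cycloidal, h=5: full span → s += 5 → s = 22.0000
seg 4 [191.4°–325.8°] cycloidal, h=14: θ=320.9° here. β=129.5, B=134.4. 14·(0.9635 − sin(2π·0.9635)/(2π)) = 13.9955 → s = 35.9955

35.9955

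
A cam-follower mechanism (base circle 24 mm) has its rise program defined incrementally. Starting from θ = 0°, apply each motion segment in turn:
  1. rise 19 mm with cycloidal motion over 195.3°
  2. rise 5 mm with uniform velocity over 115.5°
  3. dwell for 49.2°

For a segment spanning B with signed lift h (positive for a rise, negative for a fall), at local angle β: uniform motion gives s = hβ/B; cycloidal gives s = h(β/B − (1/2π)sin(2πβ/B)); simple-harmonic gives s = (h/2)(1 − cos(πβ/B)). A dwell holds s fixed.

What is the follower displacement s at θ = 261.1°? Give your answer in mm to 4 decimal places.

seg 1 [0°–195.3°] cycloidal, h=19: full span → s += 19 → s = 19.0000
seg 2 [195.3°–310.8°] uniform, h=5: θ=261.1° here. β=65.8, B=115.5. 5·65.8/115.5 = 2.8485 → s = 21.8485

21.8485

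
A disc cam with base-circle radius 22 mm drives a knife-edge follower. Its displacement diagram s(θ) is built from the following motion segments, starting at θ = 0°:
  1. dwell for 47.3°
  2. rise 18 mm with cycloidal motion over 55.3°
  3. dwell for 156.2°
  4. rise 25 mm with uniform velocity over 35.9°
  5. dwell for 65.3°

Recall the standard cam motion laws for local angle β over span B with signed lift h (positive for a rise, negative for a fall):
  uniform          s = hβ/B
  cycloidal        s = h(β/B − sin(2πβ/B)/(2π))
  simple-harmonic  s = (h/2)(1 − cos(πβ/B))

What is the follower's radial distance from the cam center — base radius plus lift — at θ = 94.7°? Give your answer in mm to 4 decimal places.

seg 1 [0°–47.3°] dwell: s stays 0.0000
seg 2 [47.3°–102.6°] cycloidal, h=18: θ=94.7° here. β=47.4, B=55.3. 18·(0.8571 − sin(2π·0.8571)/(2π)) = 17.6684 → s = 17.6684
radial distance = base radius + s = 22 + 17.6684 = 39.6684

39.6684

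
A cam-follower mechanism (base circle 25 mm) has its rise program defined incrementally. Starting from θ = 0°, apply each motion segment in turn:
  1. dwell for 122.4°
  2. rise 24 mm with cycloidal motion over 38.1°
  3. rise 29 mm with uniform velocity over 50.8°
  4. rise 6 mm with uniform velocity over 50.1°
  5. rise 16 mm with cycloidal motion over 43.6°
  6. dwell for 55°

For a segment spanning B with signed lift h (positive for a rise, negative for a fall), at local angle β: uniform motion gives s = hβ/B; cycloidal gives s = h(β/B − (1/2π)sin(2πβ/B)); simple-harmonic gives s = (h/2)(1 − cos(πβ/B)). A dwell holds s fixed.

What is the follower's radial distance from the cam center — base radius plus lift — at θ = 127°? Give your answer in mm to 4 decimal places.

seg 1 [0°–122.4°] dwell: s stays 0.0000
seg 2 [122.4°–160.5°] cycloidal, h=24: θ=127° here. β=4.6, B=38.1. 24·(0.1207 − sin(2π·0.1207)/(2π)) = 0.2700 → s = 0.2700
radial distance = base radius + s = 25 + 0.2700 = 25.2700

25.2700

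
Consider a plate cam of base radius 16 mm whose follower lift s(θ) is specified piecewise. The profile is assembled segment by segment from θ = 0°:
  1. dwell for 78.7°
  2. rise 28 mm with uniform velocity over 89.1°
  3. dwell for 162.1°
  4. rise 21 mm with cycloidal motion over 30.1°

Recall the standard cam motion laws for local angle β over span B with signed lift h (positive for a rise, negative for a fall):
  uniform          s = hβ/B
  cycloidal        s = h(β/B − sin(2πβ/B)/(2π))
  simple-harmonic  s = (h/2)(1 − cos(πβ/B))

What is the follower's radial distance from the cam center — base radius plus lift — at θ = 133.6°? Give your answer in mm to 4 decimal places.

seg 1 [0°–78.7°] dwell: s stays 0.0000
seg 2 [78.7°–167.8°] uniform, h=28: θ=133.6° here. β=54.9, B=89.1. 28·54.9/89.1 = 17.2525 → s = 17.2525
radial distance = base radius + s = 16 + 17.2525 = 33.2525

33.2525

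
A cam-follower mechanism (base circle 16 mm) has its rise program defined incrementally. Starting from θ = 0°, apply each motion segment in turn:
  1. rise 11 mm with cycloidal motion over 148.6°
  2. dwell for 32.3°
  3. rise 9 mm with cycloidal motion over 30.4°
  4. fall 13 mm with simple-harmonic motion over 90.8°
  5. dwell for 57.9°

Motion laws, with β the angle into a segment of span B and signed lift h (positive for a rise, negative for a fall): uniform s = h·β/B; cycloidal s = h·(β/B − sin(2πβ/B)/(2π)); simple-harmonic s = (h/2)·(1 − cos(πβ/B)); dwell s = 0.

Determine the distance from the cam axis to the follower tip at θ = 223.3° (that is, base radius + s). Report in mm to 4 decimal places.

seg 1 [0°–148.6°] cycloidal, h=11: full span → s += 11 → s = 11.0000
seg 2 [148.6°–180.9°] dwell: s stays 11.0000
seg 3 [180.9°–211.3°] cycloidal, h=9: full span → s += 9 → s = 20.0000
seg 4 [211.3°–302.1°] simple-harmonic, h=-13: θ=223.3° here. β=12, B=90.8. -13/2·(1 − cos(π·0.1322)) = -0.5522 → s = 19.4478
radial distance = base radius + s = 16 + 19.4478 = 35.4478

35.4478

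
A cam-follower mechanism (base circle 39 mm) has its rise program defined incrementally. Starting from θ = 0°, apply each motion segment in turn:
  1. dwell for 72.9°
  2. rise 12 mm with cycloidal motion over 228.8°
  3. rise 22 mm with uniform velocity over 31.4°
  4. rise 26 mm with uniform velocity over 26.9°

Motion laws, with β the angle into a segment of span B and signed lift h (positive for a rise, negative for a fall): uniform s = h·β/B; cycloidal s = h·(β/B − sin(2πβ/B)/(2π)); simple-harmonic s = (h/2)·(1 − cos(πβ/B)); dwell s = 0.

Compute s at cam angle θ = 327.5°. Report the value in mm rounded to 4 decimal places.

seg 1 [0°–72.9°] dwell: s stays 0.0000
seg 2 [72.9°–301.7°] cycloidal, h=12: full span → s += 12 → s = 12.0000
seg 3 [301.7°–333.1°] uniform, h=22: θ=327.5° here. β=25.8, B=31.4. 22·25.8/31.4 = 18.0764 → s = 30.0764

30.0764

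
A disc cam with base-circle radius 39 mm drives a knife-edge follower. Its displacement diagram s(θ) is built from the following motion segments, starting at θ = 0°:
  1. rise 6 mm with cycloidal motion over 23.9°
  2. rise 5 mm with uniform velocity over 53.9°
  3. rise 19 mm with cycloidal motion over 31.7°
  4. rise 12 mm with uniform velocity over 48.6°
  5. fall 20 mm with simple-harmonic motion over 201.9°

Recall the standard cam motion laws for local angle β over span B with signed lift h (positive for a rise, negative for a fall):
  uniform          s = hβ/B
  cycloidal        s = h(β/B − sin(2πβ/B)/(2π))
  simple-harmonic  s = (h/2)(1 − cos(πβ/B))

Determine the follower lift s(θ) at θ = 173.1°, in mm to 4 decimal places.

seg 1 [0°–23.9°] cycloidal, h=6: full span → s += 6 → s = 6.0000
seg 2 [23.9°–77.8°] uniform, h=5: full span → s += 5 → s = 11.0000
seg 3 [77.8°–109.5°] cycloidal, h=19: full span → s += 19 → s = 30.0000
seg 4 [109.5°–158.1°] uniform, h=12: full span → s += 12 → s = 42.0000
seg 5 [158.1°–360°] simple-harmonic, h=-20: θ=173.1° here. β=15, B=201.9. -20/2·(1 − cos(π·0.0743)) = -0.2711 → s = 41.7289

41.7289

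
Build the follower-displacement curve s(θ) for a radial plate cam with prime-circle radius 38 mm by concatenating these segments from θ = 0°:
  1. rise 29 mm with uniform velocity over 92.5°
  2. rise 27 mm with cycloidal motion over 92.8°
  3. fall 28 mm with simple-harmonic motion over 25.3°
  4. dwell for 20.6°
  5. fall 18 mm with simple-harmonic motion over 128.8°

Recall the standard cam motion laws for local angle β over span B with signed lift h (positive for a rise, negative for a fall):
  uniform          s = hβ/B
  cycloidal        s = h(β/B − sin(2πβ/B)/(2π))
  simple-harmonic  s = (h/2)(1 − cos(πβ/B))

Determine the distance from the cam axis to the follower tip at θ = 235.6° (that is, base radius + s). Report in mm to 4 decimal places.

seg 1 [0°–92.5°] uniform, h=29: full span → s += 29 → s = 29.0000
seg 2 [92.5°–185.3°] cycloidal, h=27: full span → s += 27 → s = 56.0000
seg 3 [185.3°–210.6°] simple-harmonic, h=-28: full span → s += -28 → s = 28.0000
seg 4 [210.6°–231.2°] dwell: s stays 28.0000
seg 5 [231.2°–360°] simple-harmonic, h=-18: θ=235.6° here. β=4.4, B=128.8. -18/2·(1 − cos(π·0.0342)) = -0.0518 → s = 27.9482
radial distance = base radius + s = 38 + 27.9482 = 65.9482

65.9482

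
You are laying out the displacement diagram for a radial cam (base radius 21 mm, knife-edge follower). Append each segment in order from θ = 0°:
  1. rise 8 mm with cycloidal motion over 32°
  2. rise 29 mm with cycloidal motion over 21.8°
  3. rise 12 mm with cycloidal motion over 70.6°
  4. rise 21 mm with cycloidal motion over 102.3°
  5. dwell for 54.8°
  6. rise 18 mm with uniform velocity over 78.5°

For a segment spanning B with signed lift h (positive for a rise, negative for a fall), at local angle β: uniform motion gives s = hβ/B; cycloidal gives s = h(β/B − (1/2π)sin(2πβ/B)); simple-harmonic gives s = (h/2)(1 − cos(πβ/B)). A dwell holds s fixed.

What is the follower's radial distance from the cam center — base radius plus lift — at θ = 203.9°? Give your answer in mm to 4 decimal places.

seg 1 [0°–32°] cycloidal, h=8: full span → s += 8 → s = 8.0000
seg 2 [32°–53.8°] cycloidal, h=29: full span → s += 29 → s = 37.0000
seg 3 [53.8°–124.4°] cycloidal, h=12: full span → s += 12 → s = 49.0000
seg 4 [124.4°–226.7°] cycloidal, h=21: θ=203.9° here. β=79.5, B=102.3. 21·(0.7771 − sin(2π·0.7771)/(2π)) = 19.6135 → s = 68.6135
radial distance = base radius + s = 21 + 68.6135 = 89.6135

89.6135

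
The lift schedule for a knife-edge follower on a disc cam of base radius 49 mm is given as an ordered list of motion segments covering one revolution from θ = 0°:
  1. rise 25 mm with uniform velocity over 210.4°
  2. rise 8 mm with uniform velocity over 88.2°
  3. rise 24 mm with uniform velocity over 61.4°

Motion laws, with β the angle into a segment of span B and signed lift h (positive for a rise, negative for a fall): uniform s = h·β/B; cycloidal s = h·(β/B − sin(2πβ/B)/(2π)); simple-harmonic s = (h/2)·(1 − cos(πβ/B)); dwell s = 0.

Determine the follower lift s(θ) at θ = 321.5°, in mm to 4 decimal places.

seg 1 [0°–210.4°] uniform, h=25: full span → s += 25 → s = 25.0000
seg 2 [210.4°–298.6°] uniform, h=8: full span → s += 8 → s = 33.0000
seg 3 [298.6°–360°] uniform, h=24: θ=321.5° here. β=22.9, B=61.4. 24·22.9/61.4 = 8.9511 → s = 41.9511

41.9511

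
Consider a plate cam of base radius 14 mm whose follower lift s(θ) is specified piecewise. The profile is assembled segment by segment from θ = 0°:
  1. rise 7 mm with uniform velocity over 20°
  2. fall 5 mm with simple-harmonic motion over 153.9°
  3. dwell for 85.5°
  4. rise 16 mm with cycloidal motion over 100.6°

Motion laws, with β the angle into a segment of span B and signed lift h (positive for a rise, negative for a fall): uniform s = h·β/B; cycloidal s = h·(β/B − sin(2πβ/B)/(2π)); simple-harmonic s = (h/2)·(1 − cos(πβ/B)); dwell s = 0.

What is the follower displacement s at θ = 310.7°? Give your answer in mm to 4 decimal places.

seg 1 [0°–20°] uniform, h=7: full span → s += 7 → s = 7.0000
seg 2 [20°–173.9°] simple-harmonic, h=-5: full span → s += -5 → s = 2.0000
seg 3 [173.9°–259.4°] dwell: s stays 2.0000
seg 4 [259.4°–360°] cycloidal, h=16: θ=310.7° here. β=51.3, B=100.6. 16·(0.5099 − sin(2π·0.5099)/(2π)) = 8.3180 → s = 10.3180

10.3180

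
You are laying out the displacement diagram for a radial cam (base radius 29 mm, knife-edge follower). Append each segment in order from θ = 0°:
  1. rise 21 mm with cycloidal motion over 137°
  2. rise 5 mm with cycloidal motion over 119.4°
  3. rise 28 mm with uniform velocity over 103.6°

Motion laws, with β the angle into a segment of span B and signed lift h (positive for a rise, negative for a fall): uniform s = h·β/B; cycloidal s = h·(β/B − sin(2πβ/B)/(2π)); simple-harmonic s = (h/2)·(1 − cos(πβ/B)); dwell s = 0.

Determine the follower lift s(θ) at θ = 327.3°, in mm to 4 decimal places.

seg 1 [0°–137°] cycloidal, h=21: full span → s += 21 → s = 21.0000
seg 2 [137°–256.4°] cycloidal, h=5: full span → s += 5 → s = 26.0000
seg 3 [256.4°–360°] uniform, h=28: θ=327.3° here. β=70.9, B=103.6. 28·70.9/103.6 = 19.1622 → s = 45.1622

45.1622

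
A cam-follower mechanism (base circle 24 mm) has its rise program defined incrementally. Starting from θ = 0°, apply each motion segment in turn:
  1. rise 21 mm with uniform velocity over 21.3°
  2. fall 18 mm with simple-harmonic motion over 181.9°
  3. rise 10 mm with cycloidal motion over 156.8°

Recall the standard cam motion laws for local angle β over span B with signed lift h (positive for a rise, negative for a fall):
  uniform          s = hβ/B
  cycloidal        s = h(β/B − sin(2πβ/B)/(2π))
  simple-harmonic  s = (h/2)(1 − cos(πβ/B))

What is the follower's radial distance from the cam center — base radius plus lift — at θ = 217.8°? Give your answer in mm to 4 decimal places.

seg 1 [0°–21.3°] uniform, h=21: full span → s += 21 → s = 21.0000
seg 2 [21.3°–203.2°] simple-harmonic, h=-18: full span → s += -18 → s = 3.0000
seg 3 [203.2°–360°] cycloidal, h=10: θ=217.8° here. β=14.6, B=156.8. 10·(0.0931 − sin(2π·0.0931)/(2π)) = 0.0522 → s = 3.0522
radial distance = base radius + s = 24 + 3.0522 = 27.0522

27.0522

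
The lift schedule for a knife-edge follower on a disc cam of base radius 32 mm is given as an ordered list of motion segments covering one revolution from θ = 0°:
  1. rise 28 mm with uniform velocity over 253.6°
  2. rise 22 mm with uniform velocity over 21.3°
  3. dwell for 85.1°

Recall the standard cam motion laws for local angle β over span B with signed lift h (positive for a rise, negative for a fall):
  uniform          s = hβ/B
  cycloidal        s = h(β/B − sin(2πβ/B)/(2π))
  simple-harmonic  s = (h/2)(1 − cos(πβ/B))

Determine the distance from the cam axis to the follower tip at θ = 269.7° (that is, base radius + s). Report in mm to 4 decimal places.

seg 1 [0°–253.6°] uniform, h=28: full span → s += 28 → s = 28.0000
seg 2 [253.6°–274.9°] uniform, h=22: θ=269.7° here. β=16.1, B=21.3. 22·16.1/21.3 = 16.6291 → s = 44.6291
radial distance = base radius + s = 32 + 44.6291 = 76.6291

76.6291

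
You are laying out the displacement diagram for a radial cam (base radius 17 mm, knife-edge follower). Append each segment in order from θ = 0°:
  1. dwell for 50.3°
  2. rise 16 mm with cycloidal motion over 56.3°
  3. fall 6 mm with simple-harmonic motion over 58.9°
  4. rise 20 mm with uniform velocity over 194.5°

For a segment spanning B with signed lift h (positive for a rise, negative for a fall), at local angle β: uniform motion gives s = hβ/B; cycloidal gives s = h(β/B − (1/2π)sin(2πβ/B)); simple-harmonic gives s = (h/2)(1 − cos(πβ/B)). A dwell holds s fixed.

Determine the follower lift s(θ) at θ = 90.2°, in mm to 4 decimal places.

seg 1 [0°–50.3°] dwell: s stays 0.0000
seg 2 [50.3°–106.6°] cycloidal, h=16: θ=90.2° here. β=39.9, B=56.3. 16·(0.7087 − sin(2π·0.7087)/(2π)) = 13.8005 → s = 13.8005

13.8005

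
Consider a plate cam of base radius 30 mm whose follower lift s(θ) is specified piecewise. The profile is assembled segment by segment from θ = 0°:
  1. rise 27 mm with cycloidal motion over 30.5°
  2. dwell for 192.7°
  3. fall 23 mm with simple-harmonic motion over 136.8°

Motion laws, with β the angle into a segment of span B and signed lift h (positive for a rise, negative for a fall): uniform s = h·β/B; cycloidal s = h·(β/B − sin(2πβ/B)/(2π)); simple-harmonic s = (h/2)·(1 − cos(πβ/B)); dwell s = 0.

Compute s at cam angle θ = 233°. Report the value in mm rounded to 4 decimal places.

seg 1 [0°–30.5°] cycloidal, h=27: full span → s += 27 → s = 27.0000
seg 2 [30.5°–223.2°] dwell: s stays 27.0000
seg 3 [223.2°–360°] simple-harmonic, h=-23: θ=233° here. β=9.8, B=136.8. -23/2·(1 − cos(π·0.0716)) = -0.2900 → s = 26.7100

26.7100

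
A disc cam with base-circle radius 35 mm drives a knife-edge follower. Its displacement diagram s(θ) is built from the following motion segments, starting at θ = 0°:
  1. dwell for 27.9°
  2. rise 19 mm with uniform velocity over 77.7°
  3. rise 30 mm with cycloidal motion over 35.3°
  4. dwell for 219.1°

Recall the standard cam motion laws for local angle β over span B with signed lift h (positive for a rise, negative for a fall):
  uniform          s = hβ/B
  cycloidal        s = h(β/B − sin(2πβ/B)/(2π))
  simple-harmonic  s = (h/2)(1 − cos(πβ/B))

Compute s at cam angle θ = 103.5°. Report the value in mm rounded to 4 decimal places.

seg 1 [0°–27.9°] dwell: s stays 0.0000
seg 2 [27.9°–105.6°] uniform, h=19: θ=103.5° here. β=75.6, B=77.7. 19·75.6/77.7 = 18.4865 → s = 18.4865

18.4865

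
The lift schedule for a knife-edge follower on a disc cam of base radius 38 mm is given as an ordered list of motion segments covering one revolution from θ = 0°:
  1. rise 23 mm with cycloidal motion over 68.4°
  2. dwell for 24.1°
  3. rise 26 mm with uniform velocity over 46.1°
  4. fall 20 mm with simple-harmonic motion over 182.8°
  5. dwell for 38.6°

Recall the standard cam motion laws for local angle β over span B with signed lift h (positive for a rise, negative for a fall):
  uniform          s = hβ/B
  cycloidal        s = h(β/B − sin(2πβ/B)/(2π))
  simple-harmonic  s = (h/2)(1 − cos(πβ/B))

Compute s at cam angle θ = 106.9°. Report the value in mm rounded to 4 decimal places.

seg 1 [0°–68.4°] cycloidal, h=23: full span → s += 23 → s = 23.0000
seg 2 [68.4°–92.5°] dwell: s stays 23.0000
seg 3 [92.5°–138.6°] uniform, h=26: θ=106.9° here. β=14.4, B=46.1. 26·14.4/46.1 = 8.1215 → s = 31.1215

31.1215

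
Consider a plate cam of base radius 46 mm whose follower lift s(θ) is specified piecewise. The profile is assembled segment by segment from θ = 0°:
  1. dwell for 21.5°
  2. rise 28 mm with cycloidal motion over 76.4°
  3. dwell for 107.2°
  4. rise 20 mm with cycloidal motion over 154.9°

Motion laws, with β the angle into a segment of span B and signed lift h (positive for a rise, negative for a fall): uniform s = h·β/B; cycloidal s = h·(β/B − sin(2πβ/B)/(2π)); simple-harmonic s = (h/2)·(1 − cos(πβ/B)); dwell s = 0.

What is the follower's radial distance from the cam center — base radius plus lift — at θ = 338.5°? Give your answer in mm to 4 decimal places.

seg 1 [0°–21.5°] dwell: s stays 0.0000
seg 2 [21.5°–97.9°] cycloidal, h=28: full span → s += 28 → s = 28.0000
seg 3 [97.9°–205.1°] dwell: s stays 28.0000
seg 4 [205.1°–360°] cycloidal, h=20: θ=338.5° here. β=133.4, B=154.9. 20·(0.8612 − sin(2π·0.8612)/(2π)) = 19.6613 → s = 47.6613
radial distance = base radius + s = 46 + 47.6613 = 93.6613

93.6613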